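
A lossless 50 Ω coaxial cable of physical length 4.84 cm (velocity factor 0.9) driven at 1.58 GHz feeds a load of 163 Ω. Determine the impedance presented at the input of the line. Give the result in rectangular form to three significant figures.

Z_in ≈ 16 + j9.56 Ω

λ = v/f = 0.9·c / 1.58 GHz = 0.171 m
βl = 2π·l/λ = 2π × 0.283 = 102°
tan(βl) = tan(102°) = -4.72
Z_in = Z_0·(Z_L + jZ_0·tanβl)/(Z_0 + jZ_L·tanβl)
     = 50·(163 − j236)/(50 − j769)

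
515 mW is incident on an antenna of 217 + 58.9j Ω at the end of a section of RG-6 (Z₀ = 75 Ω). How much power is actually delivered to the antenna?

P_delivered ≈ 378 mW

|Γ| = |(142 + j58.9)/(292 + j58.9)| = 0.516
|Γ|² = 0.266
P_refl = |Γ|²·P_inc = 137 mW, P_del = (1 − |Γ|²)·P_inc = 378 mW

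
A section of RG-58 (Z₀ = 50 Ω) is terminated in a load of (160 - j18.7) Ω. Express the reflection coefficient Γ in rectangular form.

Γ = (Z_L − Z_0)/(Z_L + Z_0) = (110 − j18.7)/(210 − j18.7)

Γ ≈ 0.528 − j0.0421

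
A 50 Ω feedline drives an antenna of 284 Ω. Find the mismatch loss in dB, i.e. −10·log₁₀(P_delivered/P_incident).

mismatch loss ≈ 2.93 dB

Γ = (284 − 50)/(284 + 50) = 0.701
|Γ|² = 0.491, so P_del/P_inc = 1 − |Γ|² = 0.509
ML = −10·log₁₀(1 − |Γ|²)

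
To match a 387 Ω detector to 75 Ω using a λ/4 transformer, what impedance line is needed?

Z_qwt ≈ 170 Ω

Z_qwt = √(Z_0·R_L) = √(75 × 387) = √29020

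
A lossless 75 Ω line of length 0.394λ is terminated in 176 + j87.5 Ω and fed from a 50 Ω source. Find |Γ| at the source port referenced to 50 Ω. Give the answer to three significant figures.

βl = 2π × 0.394 = 142°
tan(βl) = -0.786
Z_in = Z_0·(Z_L + jZ_0·tanβl)/(Z_0 + jZ_L·tanβl) = 40.2 + j53.6 Ω
Γ_s = (Z_in − Z_s)/(Z_in + Z_s) = (-9.76 + j53.6)/(90.2 + j53.6), |Γ_s| = 0.519

|Γ| ≈ 0.519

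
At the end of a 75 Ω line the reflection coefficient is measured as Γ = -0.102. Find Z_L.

Z_L ≈ 61.1 Ω

Z_L = Z_0·(1 + Γ)/(1 − Γ) = 75·(0.898)/(1.1)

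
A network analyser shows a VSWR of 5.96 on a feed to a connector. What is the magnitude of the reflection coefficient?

|Γ| = (S − 1)/(S + 1) = (5.96 − 1)/(5.96 + 1) = 4.96/6.96

|Γ| ≈ 0.713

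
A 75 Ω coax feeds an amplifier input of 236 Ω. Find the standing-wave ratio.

VSWR ≈ 3.15

For a purely resistive load, VSWR = R_L/Z_0 or Z_0/R_L (whichever > 1) = 236/75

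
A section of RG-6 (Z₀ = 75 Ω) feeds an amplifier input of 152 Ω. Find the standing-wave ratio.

VSWR ≈ 2.03

For a purely resistive load, VSWR = R_L/Z_0 or Z_0/R_L (whichever > 1) = 152/75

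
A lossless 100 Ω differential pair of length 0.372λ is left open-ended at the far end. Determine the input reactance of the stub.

βl = 2π × 0.372 = 134°
tan(βl) = -1.04
For an open-ended stub, Z_in = −jZ_0·cot(βl) = −jZ_0/tan(βl)

X_in ≈ 96.3 Ω (inductive)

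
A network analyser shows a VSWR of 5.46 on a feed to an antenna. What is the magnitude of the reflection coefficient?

|Γ| = (S − 1)/(S + 1) = (5.46 − 1)/(5.46 + 1) = 4.46/6.46

|Γ| ≈ 0.69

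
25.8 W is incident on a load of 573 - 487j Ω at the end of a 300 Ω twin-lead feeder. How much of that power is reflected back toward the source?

P_reflected ≈ 8.05 W

|Γ| = |(273 − j487)/(873 − j487)| = 0.558
|Γ|² = 0.312
P_refl = |Γ|²·P_inc = 8.05 W, P_del = (1 − |Γ|²)·P_inc = 17.8 W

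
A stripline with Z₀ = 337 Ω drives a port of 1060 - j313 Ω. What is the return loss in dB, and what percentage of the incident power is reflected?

Γ = (723 − j313)/(1397 − j313), |Γ| = 0.55
RL = −20·log₁₀(0.55) = 5.19 dB
P_refl/P_inc = |Γ|² = 0.303

RL ≈ 5.19 dB; 30.3% of incident power reflected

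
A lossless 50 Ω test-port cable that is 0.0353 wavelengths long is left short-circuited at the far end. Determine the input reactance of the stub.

βl = 2π × 0.0353 = 12.7°
tan(βl) = 0.226
For a short-circuited stub, Z_in = jZ_0·tan(βl)

X_in ≈ 11.3 Ω (inductive)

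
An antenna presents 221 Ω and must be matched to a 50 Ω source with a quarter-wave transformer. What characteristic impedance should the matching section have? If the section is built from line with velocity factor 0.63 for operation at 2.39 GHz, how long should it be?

Z_qwt = √(Z_0·R_L) = √(50 × 221) = √11050
λ = 0.63·c/f = 0.0791 m, so l = λ/4 = 0.0198 m

Z_qwt ≈ 105 Ω; length ≈ 1.98 cm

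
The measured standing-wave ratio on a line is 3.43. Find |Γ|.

|Γ| ≈ 0.549

|Γ| = (S − 1)/(S + 1) = (3.43 − 1)/(3.43 + 1) = 2.43/4.43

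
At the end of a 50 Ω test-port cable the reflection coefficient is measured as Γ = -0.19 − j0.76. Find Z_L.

Z_L = Z_0·(1 + Γ)/(1 − Γ) = 50·(0.81 − j0.76)/(1.19 + j0.76)

Z_L ≈ 9.69 − j38.1 Ω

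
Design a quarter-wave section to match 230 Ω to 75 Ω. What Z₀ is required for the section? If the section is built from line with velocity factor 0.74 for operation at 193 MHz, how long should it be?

Z_qwt ≈ 131 Ω; length ≈ 28.8 cm

Z_qwt = √(Z_0·R_L) = √(75 × 230) = √17250
λ = 0.74·c/f = 1.15 m, so l = λ/4 = 0.288 m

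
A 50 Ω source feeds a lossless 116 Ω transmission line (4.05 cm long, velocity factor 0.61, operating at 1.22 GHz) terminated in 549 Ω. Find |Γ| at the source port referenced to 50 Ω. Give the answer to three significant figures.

|Γ| ≈ 0.377

λ = v/f = 0.61·c / 1.22 GHz = 0.15 m
βl = 2π·l/λ = 2π × 0.27 = 97.2°
tan(βl) = -7.92
Z_in = Z_0·(Z_L + jZ_0·tanβl)/(Z_0 + jZ_L·tanβl) = 24.9 + j14 Ω
Γ_s = (Z_in − Z_s)/(Z_in + Z_s) = (-25.1 + j14)/(74.9 + j14), |Γ_s| = 0.377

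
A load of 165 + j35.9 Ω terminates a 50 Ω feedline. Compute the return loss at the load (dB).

Γ = (115 + j35.9)/(215 + j35.9), |Γ| = 0.553
RL = −20·log₁₀|Γ| = −20·log₁₀(0.553)

RL ≈ 5.15 dB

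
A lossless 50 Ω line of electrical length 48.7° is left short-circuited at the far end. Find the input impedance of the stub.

Z_in ≈ +j56.9 Ω

tan(βl) = 1.14
For a short-circuited stub, Z_in = jZ_0·tan(βl)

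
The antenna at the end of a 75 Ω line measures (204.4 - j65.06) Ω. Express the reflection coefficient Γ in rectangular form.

Γ = (Z_L − Z_0)/(Z_L + Z_0) = (129.4 − j65.06)/(279.4 − j65.06)

Γ ≈ 0.491 − j0.119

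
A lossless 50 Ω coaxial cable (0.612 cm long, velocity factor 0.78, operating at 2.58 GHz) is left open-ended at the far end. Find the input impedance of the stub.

Z_in ≈ −j111 Ω

λ = v/f = 0.78·c / 2.58 GHz = 0.0907 m
βl = 2π·l/λ = 2π × 0.0675 = 24.3°
tan(βl) = 0.451
For an open-ended stub, Z_in = −jZ_0·cot(βl) = −jZ_0/tan(βl)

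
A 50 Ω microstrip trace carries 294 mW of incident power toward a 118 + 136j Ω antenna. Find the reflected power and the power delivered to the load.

|Γ| = |(68 + j136)/(168 + j136)| = 0.703
|Γ|² = 0.495
P_refl = |Γ|²·P_inc = 145 mW, P_del = (1 − |Γ|²)·P_inc = 149 mW

P_reflected ≈ 145 mW; P_delivered ≈ 149 mW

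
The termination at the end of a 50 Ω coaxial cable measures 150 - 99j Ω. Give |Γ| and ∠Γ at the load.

Γ = (Z_L − Z_0)/(Z_L + Z_0) = (100 − j99)/(200 − j99)
|Γ| = 141/223 = 0.631

Γ ≈ 0.631 ∠ -18.4°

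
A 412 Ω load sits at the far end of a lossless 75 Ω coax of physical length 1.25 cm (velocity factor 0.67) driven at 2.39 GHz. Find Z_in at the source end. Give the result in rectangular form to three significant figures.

λ = v/f = 0.67·c / 2.39 GHz = 0.0841 m
βl = 2π·l/λ = 2π × 0.149 = 53.5°
tan(βl) = tan(53.5°) = 1.35
Z_in = Z_0·(Z_L + jZ_0·tanβl)/(Z_0 + jZ_L·tanβl)
     = 75·(412 + j101)/(75 + j557)

Z_in ≈ 20.7 − j52.7 Ω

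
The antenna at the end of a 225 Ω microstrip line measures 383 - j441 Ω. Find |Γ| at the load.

Γ = (Z_L − Z_0)/(Z_L + Z_0) = (158 − j441)/(608 − j441)
|Γ| = 468/751

|Γ| ≈ 0.624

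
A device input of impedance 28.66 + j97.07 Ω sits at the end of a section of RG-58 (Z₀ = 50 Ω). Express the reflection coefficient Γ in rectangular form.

Γ = (Z_L − Z_0)/(Z_L + Z_0) = (-21.34 + j97.07)/(78.66 + j97.07)

Γ ≈ 0.496 + j0.622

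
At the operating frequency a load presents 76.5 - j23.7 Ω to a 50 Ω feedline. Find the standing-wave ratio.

VSWR ≈ 1.76

Γ = (Z_L − Z_0)/(Z_L + Z_0) = (26.5 − j23.7)/(126.5 − j23.7)
|Γ| = 35.6/129 = 0.276
VSWR = (1 + |Γ|)/(1 − |Γ|) = 1.28/0.724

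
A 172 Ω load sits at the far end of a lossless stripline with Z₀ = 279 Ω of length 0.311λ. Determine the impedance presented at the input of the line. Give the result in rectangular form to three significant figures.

Z_in ≈ 369 − j129 Ω

βl = 2π × 0.311 = 112°
tan(βl) = tan(112°) = -2.48
Z_in = Z_0·(Z_L + jZ_0·tanβl)/(Z_0 + jZ_L·tanβl)
     = 279·(172 − j692)/(279 − j427)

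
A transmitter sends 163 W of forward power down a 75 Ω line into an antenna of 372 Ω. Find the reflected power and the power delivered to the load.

P_reflected ≈ 72 W; P_delivered ≈ 91 W

Γ = (372 − 75)/(372 + 75) = 0.664
|Γ|² = 0.441
P_refl = |Γ|²·P_inc = 72 W, P_del = (1 − |Γ|²)·P_inc = 91 W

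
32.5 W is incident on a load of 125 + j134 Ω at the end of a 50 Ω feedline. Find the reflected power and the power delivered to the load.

|Γ| = |(75 + j134)/(175 + j134)| = 0.697
|Γ|² = 0.485
P_refl = |Γ|²·P_inc = 15.8 W, P_del = (1 − |Γ|²)·P_inc = 16.7 W

P_reflected ≈ 15.8 W; P_delivered ≈ 16.7 W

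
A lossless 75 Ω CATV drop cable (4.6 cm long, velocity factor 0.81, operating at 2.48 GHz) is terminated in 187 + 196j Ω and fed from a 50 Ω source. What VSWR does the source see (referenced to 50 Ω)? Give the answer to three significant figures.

VSWR ≈ 7.51

λ = v/f = 0.81·c / 2.48 GHz = 0.098 m
βl = 2π·l/λ = 2π × 0.469 = 169°
tan(βl) = -0.194
Z_in = Z_0·(Z_L + jZ_0·tanβl)/(Z_0 + jZ_L·tanβl) = 77.4 + j145 Ω
Γ_s = (Z_in − Z_s)/(Z_in + Z_s) = (27.4 + j145)/(127 + j145), |Γ_s| = 0.765
VSWR = (1 + |Γ_s|)/(1 − |Γ_s|)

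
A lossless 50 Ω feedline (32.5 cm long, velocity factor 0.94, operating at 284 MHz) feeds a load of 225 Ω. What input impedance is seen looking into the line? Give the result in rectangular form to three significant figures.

Z_in ≈ 14 + j24.8 Ω

λ = v/f = 0.94·c / 284 MHz = 0.993 m
βl = 2π·l/λ = 2π × 0.327 = 118°
tan(βl) = tan(118°) = -1.89
Z_in = Z_0·(Z_L + jZ_0·tanβl)/(Z_0 + jZ_L·tanβl)
     = 50·(225 − j94.7)/(50 − j426)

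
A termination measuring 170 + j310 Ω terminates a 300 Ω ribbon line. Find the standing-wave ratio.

Γ = (Z_L − Z_0)/(Z_L + Z_0) = (-130 + j310)/(470 + j310)
|Γ| = 336/563 = 0.597
VSWR = (1 + |Γ|)/(1 − |Γ|) = 1.6/0.403

VSWR ≈ 3.96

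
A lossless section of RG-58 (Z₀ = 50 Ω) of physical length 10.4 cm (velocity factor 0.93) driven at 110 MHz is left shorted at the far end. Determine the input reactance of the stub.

λ = v/f = 0.93·c / 110 MHz = 2.54 m
βl = 2π·l/λ = 2π × 0.041 = 14.8°
tan(βl) = 0.263
For a shorted stub, Z_in = jZ_0·tan(βl)

X_in ≈ 13.2 Ω (inductive)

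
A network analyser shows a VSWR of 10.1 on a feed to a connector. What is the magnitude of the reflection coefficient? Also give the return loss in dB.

|Γ| = (S − 1)/(S + 1) = (10.1 − 1)/(10.1 + 1) = 9.1/11.1
RL = −20·log₁₀|Γ| = −20·log₁₀(0.82)

|Γ| ≈ 0.82; return loss ≈ 1.73 dB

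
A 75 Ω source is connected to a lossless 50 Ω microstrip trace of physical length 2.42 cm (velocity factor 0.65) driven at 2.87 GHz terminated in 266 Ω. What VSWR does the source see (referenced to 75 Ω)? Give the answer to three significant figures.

λ = v/f = 0.65·c / 2.87 GHz = 0.0679 m
βl = 2π·l/λ = 2π × 0.356 = 128°
tan(βl) = -1.27
Z_in = Z_0·(Z_L + jZ_0·tanβl)/(Z_0 + jZ_L·tanβl) = 14.9 + j37.2 Ω
Γ_s = (Z_in − Z_s)/(Z_in + Z_s) = (-60.1 + j37.2)/(89.9 + j37.2), |Γ_s| = 0.726
VSWR = (1 + |Γ_s|)/(1 − |Γ_s|)

VSWR ≈ 6.31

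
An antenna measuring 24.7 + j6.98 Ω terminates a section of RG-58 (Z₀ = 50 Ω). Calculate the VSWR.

VSWR ≈ 2.08

Γ = (Z_L − Z_0)/(Z_L + Z_0) = (-25.3 + j6.98)/(74.7 + j6.98)
|Γ| = 26.2/75 = 0.35
VSWR = (1 + |Γ|)/(1 − |Γ|) = 1.35/0.65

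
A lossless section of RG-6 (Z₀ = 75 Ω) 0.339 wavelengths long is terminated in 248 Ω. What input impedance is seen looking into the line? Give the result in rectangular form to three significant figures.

βl = 2π × 0.339 = 122°
tan(βl) = tan(122°) = -1.6
Z_in = Z_0·(Z_L + jZ_0·tanβl)/(Z_0 + jZ_L·tanβl)
     = 75·(248 − j120)/(75 − j396)

Z_in ≈ 30.5 + j41.2 Ω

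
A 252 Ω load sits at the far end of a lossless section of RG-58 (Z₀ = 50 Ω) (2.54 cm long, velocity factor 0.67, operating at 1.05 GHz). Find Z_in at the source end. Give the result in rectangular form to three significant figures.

λ = v/f = 0.67·c / 1.05 GHz = 0.191 m
βl = 2π·l/λ = 2π × 0.133 = 47.8°
tan(βl) = tan(47.8°) = 1.1
Z_in = Z_0·(Z_L + jZ_0·tanβl)/(Z_0 + jZ_L·tanβl)
     = 50·(252 + j55.1)/(50 + j278)

Z_in ≈ 17.5 − j42.2 Ω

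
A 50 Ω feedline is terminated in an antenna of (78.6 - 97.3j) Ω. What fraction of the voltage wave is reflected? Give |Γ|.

Γ = (Z_L − Z_0)/(Z_L + Z_0) = (28.6 − j97.3)/(128.6 − j97.3)
|Γ| = 101/161

|Γ| ≈ 0.629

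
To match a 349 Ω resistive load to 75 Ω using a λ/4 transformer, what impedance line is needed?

Z_qwt ≈ 162 Ω

Z_qwt = √(Z_0·R_L) = √(75 × 349) = √26180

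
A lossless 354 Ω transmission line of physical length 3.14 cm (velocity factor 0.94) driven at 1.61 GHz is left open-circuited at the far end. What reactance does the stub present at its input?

λ = v/f = 0.94·c / 1.61 GHz = 0.175 m
βl = 2π·l/λ = 2π × 0.179 = 64.5°
tan(βl) = 2.1
For an open-circuited stub, Z_in = −jZ_0·cot(βl) = −jZ_0/tan(βl)

X_in ≈ -169 Ω (capacitive)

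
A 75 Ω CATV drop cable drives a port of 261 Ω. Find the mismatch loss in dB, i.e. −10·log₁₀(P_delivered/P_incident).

mismatch loss ≈ 1.59 dB

Γ = (261 − 75)/(261 + 75) = 0.554
|Γ|² = 0.306, so P_del/P_inc = 1 − |Γ|² = 0.694
ML = −10·log₁₀(1 − |Γ|²)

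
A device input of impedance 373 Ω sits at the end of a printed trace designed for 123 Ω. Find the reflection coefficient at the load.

Γ = 0.504

Γ = (Z_L − Z_0)/(Z_L + Z_0) = (373 − 123)/(373 + 123) = 250/496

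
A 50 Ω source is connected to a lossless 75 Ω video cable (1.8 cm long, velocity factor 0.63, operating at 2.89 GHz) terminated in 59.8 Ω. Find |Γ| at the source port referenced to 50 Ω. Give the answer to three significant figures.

|Γ| ≈ 0.303

λ = v/f = 0.63·c / 2.89 GHz = 0.0654 m
βl = 2π·l/λ = 2π × 0.275 = 99.1°
tan(βl) = -6.25
Z_in = Z_0·(Z_L + jZ_0·tanβl)/(Z_0 + jZ_L·tanβl) = 92.7 − j6.61 Ω
Γ_s = (Z_in − Z_s)/(Z_in + Z_s) = (42.7 − j6.61)/(143 − j6.61), |Γ_s| = 0.303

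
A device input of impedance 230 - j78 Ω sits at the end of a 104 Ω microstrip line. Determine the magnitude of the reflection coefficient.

|Γ| ≈ 0.432

Γ = (Z_L − Z_0)/(Z_L + Z_0) = (126 − j78)/(334 − j78)
|Γ| = 148/343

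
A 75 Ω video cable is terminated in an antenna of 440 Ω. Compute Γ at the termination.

Γ = 0.709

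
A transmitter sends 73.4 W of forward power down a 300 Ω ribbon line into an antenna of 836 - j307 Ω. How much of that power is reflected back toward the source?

P_reflected ≈ 20.2 W

|Γ| = |(536 − j307)/(1136 − j307)| = 0.525
|Γ|² = 0.276
P_refl = |Γ|²·P_inc = 20.2 W, P_del = (1 − |Γ|²)·P_inc = 53.2 W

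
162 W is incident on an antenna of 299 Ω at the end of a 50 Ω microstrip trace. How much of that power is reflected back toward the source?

Γ = (299 − 50)/(299 + 50) = 0.713
|Γ|² = 0.509
P_refl = |Γ|²·P_inc = 82.5 W, P_del = (1 − |Γ|²)·P_inc = 79.5 W

P_reflected ≈ 82.5 W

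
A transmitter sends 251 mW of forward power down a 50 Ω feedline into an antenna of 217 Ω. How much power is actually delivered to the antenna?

P_delivered ≈ 153 mW

Γ = (217 − 50)/(217 + 50) = 0.625
|Γ|² = 0.391
P_refl = |Γ|²·P_inc = 98.2 mW, P_del = (1 − |Γ|²)·P_inc = 153 mW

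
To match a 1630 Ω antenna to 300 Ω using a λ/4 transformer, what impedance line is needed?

Z_qwt = √(Z_0·R_L) = √(300 × 1630) = √489000

Z_qwt ≈ 699 Ω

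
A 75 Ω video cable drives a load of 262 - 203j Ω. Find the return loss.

RL ≈ 3.08 dB

Γ = (187 − j203)/(337 − j203), |Γ| = 0.702
RL = −20·log₁₀|Γ| = −20·log₁₀(0.702)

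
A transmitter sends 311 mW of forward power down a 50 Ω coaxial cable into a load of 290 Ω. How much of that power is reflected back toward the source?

Γ = (290 − 50)/(290 + 50) = 0.706
|Γ|² = 0.498
P_refl = |Γ|²·P_inc = 155 mW, P_del = (1 − |Γ|²)·P_inc = 156 mW

P_reflected ≈ 155 mW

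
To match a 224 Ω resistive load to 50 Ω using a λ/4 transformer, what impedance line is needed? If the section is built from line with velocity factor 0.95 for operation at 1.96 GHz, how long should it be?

Z_qwt ≈ 106 Ω; length ≈ 3.64 cm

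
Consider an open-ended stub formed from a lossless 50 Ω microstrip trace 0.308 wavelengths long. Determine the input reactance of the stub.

βl = 2π × 0.308 = 111°
tan(βl) = -2.62
For an open-ended stub, Z_in = −jZ_0·cot(βl) = −jZ_0/tan(βl)

X_in ≈ 19.1 Ω (inductive)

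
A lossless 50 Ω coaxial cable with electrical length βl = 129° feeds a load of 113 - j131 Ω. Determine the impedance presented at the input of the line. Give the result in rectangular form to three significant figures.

tan(βl) = tan(129°) = -1.23
Z_in = Z_0·(Z_L + jZ_0·tanβl)/(Z_0 + jZ_L·tanβl)
     = 50·(113 − j193)/(-112 − j140)

Z_in ≈ 22.3 + j58.4 Ω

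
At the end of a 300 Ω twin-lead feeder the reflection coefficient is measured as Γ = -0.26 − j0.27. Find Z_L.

Z_L = Z_0·(1 + Γ)/(1 − Γ) = 300·(0.74 − j0.27)/(1.26 + j0.27)

Z_L ≈ 155 − j97.6 Ω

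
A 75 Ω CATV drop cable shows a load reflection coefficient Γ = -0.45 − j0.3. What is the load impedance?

Z_L = Z_0·(1 + Γ)/(1 − Γ) = 75·(0.55 − j0.3)/(1.45 + j0.3)

Z_L ≈ 24.2 − j20.5 Ω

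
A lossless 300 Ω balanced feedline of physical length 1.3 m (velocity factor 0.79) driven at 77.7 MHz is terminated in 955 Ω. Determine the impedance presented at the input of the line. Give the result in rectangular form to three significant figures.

Z_in ≈ 338 + j388 Ω

λ = v/f = 0.79·c / 77.7 MHz = 3.05 m
βl = 2π·l/λ = 2π × 0.426 = 153°
tan(βl) = tan(153°) = -0.5
Z_in = Z_0·(Z_L + jZ_0·tanβl)/(Z_0 + jZ_L·tanβl)
     = 300·(955 − j150)/(300 − j478)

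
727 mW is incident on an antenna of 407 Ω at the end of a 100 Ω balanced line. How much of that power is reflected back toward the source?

P_reflected ≈ 267 mW

Γ = (407 − 100)/(407 + 100) = 0.606
|Γ|² = 0.367
P_refl = |Γ|²·P_inc = 267 mW, P_del = (1 − |Γ|²)·P_inc = 460 mW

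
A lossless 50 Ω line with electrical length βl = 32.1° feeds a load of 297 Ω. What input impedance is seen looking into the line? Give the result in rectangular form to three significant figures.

Z_in ≈ 27.8 − j72.2 Ω

tan(βl) = tan(32.1°) = 0.627
Z_in = Z_0·(Z_L + jZ_0·tanβl)/(Z_0 + jZ_L·tanβl)
     = 50·(297 + j31.4)/(50 + j186)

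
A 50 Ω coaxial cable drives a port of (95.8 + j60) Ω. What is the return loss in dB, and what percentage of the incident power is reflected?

RL ≈ 6.4 dB; 22.9% of incident power reflected

Γ = (45.8 + j60)/(145.8 + j60), |Γ| = 0.479
RL = −20·log₁₀(0.479) = 6.4 dB
P_refl/P_inc = |Γ|² = 0.229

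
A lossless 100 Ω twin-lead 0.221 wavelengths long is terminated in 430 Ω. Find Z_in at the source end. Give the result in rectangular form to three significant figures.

Z_in ≈ 24 − j17.4 Ω

βl = 2π × 0.221 = 79.6°
tan(βl) = tan(79.6°) = 5.43
Z_in = Z_0·(Z_L + jZ_0·tanβl)/(Z_0 + jZ_L·tanβl)
     = 100·(430 + j543)/(100 + j2330)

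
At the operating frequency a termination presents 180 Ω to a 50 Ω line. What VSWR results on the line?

Γ = (180 − 50)/(180 + 50) = 0.565
VSWR = (1 + 0.565)/(1 − 0.565)

VSWR ≈ 3.6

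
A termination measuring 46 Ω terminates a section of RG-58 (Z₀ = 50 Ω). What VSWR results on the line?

For a purely resistive load, VSWR = R_L/Z_0 or Z_0/R_L (whichever > 1) = 50/46

VSWR ≈ 1.09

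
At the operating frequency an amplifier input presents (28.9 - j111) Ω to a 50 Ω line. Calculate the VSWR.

Γ = (Z_L − Z_0)/(Z_L + Z_0) = (-21.1 − j111)/(78.9 − j111)
|Γ| = 113/136 = 0.83
VSWR = (1 + |Γ|)/(1 − |Γ|) = 1.83/0.17

VSWR ≈ 10.7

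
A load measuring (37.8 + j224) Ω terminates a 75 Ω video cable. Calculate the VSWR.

Γ = (Z_L − Z_0)/(Z_L + Z_0) = (-37.2 + j224)/(112.8 + j224)
|Γ| = 227/251 = 0.905
VSWR = (1 + |Γ|)/(1 − |Γ|) = 1.91/0.0946

VSWR ≈ 20.1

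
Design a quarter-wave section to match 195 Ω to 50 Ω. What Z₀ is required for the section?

Z_qwt = √(Z_0·R_L) = √(50 × 195) = √9750

Z_qwt ≈ 98.7 Ω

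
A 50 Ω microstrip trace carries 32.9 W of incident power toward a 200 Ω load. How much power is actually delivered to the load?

P_delivered ≈ 21.1 W

Γ = (200 − 50)/(200 + 50) = 0.6
|Γ|² = 0.36
P_refl = |Γ|²·P_inc = 11.8 W, P_del = (1 − |Γ|²)·P_inc = 21.1 W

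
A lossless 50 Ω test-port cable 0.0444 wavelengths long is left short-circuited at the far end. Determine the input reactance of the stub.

βl = 2π × 0.0444 = 16°
tan(βl) = 0.286
For a short-circuited stub, Z_in = jZ_0·tan(βl)

X_in ≈ 14.3 Ω (inductive)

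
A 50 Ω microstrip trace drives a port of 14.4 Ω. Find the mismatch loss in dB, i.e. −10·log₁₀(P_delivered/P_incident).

mismatch loss ≈ 1.58 dB

Γ = (14.4 − 50)/(14.4 + 50) = -0.553
|Γ|² = 0.306, so P_del/P_inc = 1 − |Γ|² = 0.694
ML = −10·log₁₀(1 − |Γ|²)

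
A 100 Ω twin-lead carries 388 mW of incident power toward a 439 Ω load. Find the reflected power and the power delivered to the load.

Γ = (439 − 100)/(439 + 100) = 0.629
|Γ|² = 0.396
P_refl = |Γ|²·P_inc = 153 mW, P_del = (1 − |Γ|²)·P_inc = 235 mW

P_reflected ≈ 153 mW; P_delivered ≈ 235 mW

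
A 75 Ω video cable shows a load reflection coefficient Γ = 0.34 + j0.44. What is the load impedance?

Z_L = Z_0·(1 + Γ)/(1 − Γ) = 75·(1.34 + j0.44)/(0.66 − j0.44)

Z_L ≈ 82.3 + j105 Ω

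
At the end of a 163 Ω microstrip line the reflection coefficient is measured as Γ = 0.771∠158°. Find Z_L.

Z_L ≈ 21.9 + j31.1 Ω

Z_L = Z_0·(1 + Γ)/(1 − Γ) = 163·(0.285 + j0.289)/(1.71 − j0.289)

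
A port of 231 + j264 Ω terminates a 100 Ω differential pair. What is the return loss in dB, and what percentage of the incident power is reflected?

Γ = (131 + j264)/(331 + j264), |Γ| = 0.696
RL = −20·log₁₀(0.696) = 3.15 dB
P_refl/P_inc = |Γ|² = 0.485

RL ≈ 3.15 dB; 48.5% of incident power reflected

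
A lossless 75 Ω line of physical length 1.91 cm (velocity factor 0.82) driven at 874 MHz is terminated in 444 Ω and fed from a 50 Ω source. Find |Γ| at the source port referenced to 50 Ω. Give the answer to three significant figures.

λ = v/f = 0.82·c / 874 MHz = 0.281 m
βl = 2π·l/λ = 2π × 0.0679 = 24.4°
tan(βl) = 0.454
Z_in = Z_0·(Z_L + jZ_0·tanβl)/(Z_0 + jZ_L·tanβl) = 65.1 − j141 Ω
Γ_s = (Z_in − Z_s)/(Z_in + Z_s) = (15.1 − j141)/(115 − j141), |Γ_s| = 0.779

|Γ| ≈ 0.779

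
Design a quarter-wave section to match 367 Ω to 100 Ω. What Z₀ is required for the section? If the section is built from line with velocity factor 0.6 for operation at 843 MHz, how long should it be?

Z_qwt ≈ 192 Ω; length ≈ 5.34 cm

Z_qwt = √(Z_0·R_L) = √(100 × 367) = √36700
λ = 0.6·c/f = 0.214 m, so l = λ/4 = 0.0534 m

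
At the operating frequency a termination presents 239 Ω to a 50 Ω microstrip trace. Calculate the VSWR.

VSWR ≈ 4.78

For a purely resistive load, VSWR = R_L/Z_0 or Z_0/R_L (whichever > 1) = 239/50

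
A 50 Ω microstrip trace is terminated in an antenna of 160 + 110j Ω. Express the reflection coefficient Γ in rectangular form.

Γ = (Z_L − Z_0)/(Z_L + Z_0) = (110 + j110)/(210 + j110)

Γ ≈ 0.626 + j0.196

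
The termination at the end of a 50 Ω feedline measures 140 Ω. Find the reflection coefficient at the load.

Γ = 0.474

Γ = (Z_L − Z_0)/(Z_L + Z_0) = (140 − 50)/(140 + 50) = 90/190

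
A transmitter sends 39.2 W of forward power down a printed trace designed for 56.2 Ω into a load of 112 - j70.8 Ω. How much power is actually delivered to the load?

P_delivered ≈ 29.6 W

|Γ| = |(55.8 − j70.8)/(168.2 − j70.8)| = 0.494
|Γ|² = 0.244
P_refl = |Γ|²·P_inc = 9.56 W, P_del = (1 − |Γ|²)·P_inc = 29.6 W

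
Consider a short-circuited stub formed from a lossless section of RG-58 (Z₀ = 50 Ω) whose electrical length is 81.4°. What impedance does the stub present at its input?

tan(βl) = 6.61
For a short-circuited stub, Z_in = jZ_0·tan(βl)

Z_in ≈ +j331 Ω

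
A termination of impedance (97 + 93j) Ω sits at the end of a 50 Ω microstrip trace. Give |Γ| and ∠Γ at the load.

Γ ≈ 0.599 ∠ 30.9°

Γ = (Z_L − Z_0)/(Z_L + Z_0) = (47 + j93)/(147 + j93)
|Γ| = 104/174 = 0.599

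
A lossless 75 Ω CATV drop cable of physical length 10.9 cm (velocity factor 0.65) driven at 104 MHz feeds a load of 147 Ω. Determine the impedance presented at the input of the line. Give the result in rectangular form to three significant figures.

Z_in ≈ 108 − j52.2 Ω

λ = v/f = 0.65·c / 104 MHz = 1.88 m
βl = 2π·l/λ = 2π × 0.0581 = 20.9°
tan(βl) = tan(20.9°) = 0.382
Z_in = Z_0·(Z_L + jZ_0·tanβl)/(Z_0 + jZ_L·tanβl)
     = 75·(147 + j28.7)/(75 + j56.2)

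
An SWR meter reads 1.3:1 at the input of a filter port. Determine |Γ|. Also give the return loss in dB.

|Γ| = (S − 1)/(S + 1) = (1.3 − 1)/(1.3 + 1) = 0.3/2.3
RL = −20·log₁₀|Γ| = −20·log₁₀(0.13)

|Γ| ≈ 0.13; return loss ≈ 17.7 dB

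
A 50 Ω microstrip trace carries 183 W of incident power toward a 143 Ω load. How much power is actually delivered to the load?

P_delivered ≈ 141 W

Γ = (143 − 50)/(143 + 50) = 0.482
|Γ|² = 0.232
P_refl = |Γ|²·P_inc = 42.5 W, P_del = (1 − |Γ|²)·P_inc = 141 W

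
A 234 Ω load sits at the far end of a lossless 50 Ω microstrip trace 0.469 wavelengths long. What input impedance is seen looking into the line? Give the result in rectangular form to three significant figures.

βl = 2π × 0.469 = 169°
tan(βl) = tan(169°) = -0.197
Z_in = Z_0·(Z_L + jZ_0·tanβl)/(Z_0 + jZ_L·tanβl)
     = 50·(234 − j9.86)/(50 − j46.2)

Z_in ≈ 131 + j111 Ω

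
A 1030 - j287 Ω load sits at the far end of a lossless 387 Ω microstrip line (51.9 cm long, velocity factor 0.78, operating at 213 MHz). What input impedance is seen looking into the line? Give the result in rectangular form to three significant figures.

λ = v/f = 0.78·c / 213 MHz = 1.1 m
βl = 2π·l/λ = 2π × 0.472 = 170°
tan(βl) = tan(170°) = -0.175
Z_in = Z_0·(Z_L + jZ_0·tanβl)/(Z_0 + jZ_L·tanβl)
     = 387·(1030 − j355)/(337 − j180)

Z_in ≈ 1090 + j176 Ω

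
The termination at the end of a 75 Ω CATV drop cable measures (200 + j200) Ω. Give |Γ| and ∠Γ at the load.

Γ = (Z_L − Z_0)/(Z_L + Z_0) = (125 + j200)/(275 + j200)
|Γ| = 236/340 = 0.694

Γ ≈ 0.694 ∠ 22°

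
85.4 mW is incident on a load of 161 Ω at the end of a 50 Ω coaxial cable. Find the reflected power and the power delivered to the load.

P_reflected ≈ 23.6 mW; P_delivered ≈ 61.8 mW

Γ = (161 − 50)/(161 + 50) = 0.526
|Γ|² = 0.277
P_refl = |Γ|²·P_inc = 23.6 mW, P_del = (1 − |Γ|²)·P_inc = 61.8 mW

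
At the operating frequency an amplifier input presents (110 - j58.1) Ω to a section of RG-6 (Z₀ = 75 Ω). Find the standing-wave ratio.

VSWR ≈ 2.08

Γ = (Z_L − Z_0)/(Z_L + Z_0) = (35 − j58.1)/(185 − j58.1)
|Γ| = 67.8/194 = 0.35
VSWR = (1 + |Γ|)/(1 − |Γ|) = 1.35/0.65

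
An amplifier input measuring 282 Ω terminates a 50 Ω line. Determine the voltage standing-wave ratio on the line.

For a purely resistive load, VSWR = R_L/Z_0 or Z_0/R_L (whichever > 1) = 282/50

VSWR ≈ 5.64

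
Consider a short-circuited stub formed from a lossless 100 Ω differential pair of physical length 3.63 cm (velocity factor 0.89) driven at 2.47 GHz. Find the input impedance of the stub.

Z_in ≈ −j167 Ω

λ = v/f = 0.89·c / 2.47 GHz = 0.108 m
βl = 2π·l/λ = 2π × 0.336 = 121°
tan(βl) = -1.67
For a short-circuited stub, Z_in = jZ_0·tan(βl)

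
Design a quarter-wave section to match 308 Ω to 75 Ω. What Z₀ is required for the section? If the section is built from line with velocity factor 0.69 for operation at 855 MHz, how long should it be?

Z_qwt ≈ 152 Ω; length ≈ 6.05 cm

Z_qwt = √(Z_0·R_L) = √(75 × 308) = √23100
λ = 0.69·c/f = 0.242 m, so l = λ/4 = 0.0605 m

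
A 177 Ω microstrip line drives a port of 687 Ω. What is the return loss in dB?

Γ = (687 − 177)/(687 + 177) = 0.59
RL = −20·log₁₀|Γ| = −20·log₁₀(0.59)

RL ≈ 4.58 dB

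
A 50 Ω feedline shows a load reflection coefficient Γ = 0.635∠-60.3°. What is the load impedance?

Z_L ≈ 38.6 − j71.3 Ω

Z_L = Z_0·(1 + Γ)/(1 − Γ) = 50·(1.31 − j0.552)/(0.685 + j0.552)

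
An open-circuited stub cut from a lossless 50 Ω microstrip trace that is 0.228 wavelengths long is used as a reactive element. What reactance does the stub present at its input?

βl = 2π × 0.228 = 82.1°
tan(βl) = 7.19
For an open-circuited stub, Z_in = −jZ_0·cot(βl) = −jZ_0/tan(βl)

X_in ≈ -6.96 Ω (capacitive)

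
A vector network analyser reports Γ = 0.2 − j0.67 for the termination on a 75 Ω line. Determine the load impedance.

Z_L = Z_0·(1 + Γ)/(1 − Γ) = 75·(1.2 − j0.67)/(0.8 + j0.67)

Z_L ≈ 35.2 − j92.3 Ω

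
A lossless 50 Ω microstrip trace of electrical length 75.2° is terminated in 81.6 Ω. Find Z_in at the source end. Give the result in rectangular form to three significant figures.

tan(βl) = tan(75.2°) = 3.78
Z_in = Z_0·(Z_L + jZ_0·tanβl)/(Z_0 + jZ_L·tanβl)
     = 50·(81.6 + j189)/(50 + j309)

Z_in ≈ 31.9 − j8.04 Ω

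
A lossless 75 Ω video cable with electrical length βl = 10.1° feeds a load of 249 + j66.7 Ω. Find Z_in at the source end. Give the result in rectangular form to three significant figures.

Z_in ≈ 243 − j75.5 Ω

tan(βl) = tan(10.1°) = 0.178
Z_in = Z_0·(Z_L + jZ_0·tanβl)/(Z_0 + jZ_L·tanβl)
     = 75·(249 + j80.1)/(63.1 + j44.4)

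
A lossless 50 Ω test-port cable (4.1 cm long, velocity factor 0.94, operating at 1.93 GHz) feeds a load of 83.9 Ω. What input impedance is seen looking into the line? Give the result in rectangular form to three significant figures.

λ = v/f = 0.94·c / 1.93 GHz = 0.146 m
βl = 2π·l/λ = 2π × 0.281 = 101°
tan(βl) = tan(101°) = -5.14
Z_in = Z_0·(Z_L + jZ_0·tanβl)/(Z_0 + jZ_L·tanβl)
     = 50·(83.9 − j257)/(50 − j431)

Z_in ≈ 30.5 + j6.19 Ω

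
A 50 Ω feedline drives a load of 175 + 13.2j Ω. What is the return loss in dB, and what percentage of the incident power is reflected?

Γ = (125 + j13.2)/(225 + j13.2), |Γ| = 0.558
RL = −20·log₁₀(0.558) = 5.07 dB
P_refl/P_inc = |Γ|² = 0.311

RL ≈ 5.07 dB; 31.1% of incident power reflected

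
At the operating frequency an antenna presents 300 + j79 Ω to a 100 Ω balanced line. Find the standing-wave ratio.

Γ = (Z_L − Z_0)/(Z_L + Z_0) = (200 + j79)/(400 + j79)
|Γ| = 215/408 = 0.527
VSWR = (1 + |Γ|)/(1 − |Γ|) = 1.53/0.473

VSWR ≈ 3.23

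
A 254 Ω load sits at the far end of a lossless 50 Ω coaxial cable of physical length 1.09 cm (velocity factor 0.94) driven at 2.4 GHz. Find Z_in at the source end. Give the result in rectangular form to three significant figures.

Z_in ≈ 29.8 − j66.9 Ω

λ = v/f = 0.94·c / 2.4 GHz = 0.117 m
βl = 2π·l/λ = 2π × 0.0928 = 33.4°
tan(βl) = tan(33.4°) = 0.659
Z_in = Z_0·(Z_L + jZ_0·tanβl)/(Z_0 + jZ_L·tanβl)
     = 50·(254 + j33)/(50 + j167)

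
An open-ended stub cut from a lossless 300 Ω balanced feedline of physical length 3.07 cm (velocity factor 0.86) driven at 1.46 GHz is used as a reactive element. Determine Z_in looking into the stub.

Z_in ≈ −j156 Ω

λ = v/f = 0.86·c / 1.46 GHz = 0.177 m
βl = 2π·l/λ = 2π × 0.174 = 62.5°
tan(βl) = 1.92
For an open-ended stub, Z_in = −jZ_0·cot(βl) = −jZ_0/tan(βl)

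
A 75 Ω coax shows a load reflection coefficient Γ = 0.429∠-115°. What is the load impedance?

Z_L = Z_0·(1 + Γ)/(1 − Γ) = 75·(0.819 − j0.389)/(1.18 + j0.389)

Z_L ≈ 39.6 − j37.7 Ω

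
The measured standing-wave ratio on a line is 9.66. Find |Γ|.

|Γ| ≈ 0.812

|Γ| = (S − 1)/(S + 1) = (9.66 − 1)/(9.66 + 1) = 8.66/10.7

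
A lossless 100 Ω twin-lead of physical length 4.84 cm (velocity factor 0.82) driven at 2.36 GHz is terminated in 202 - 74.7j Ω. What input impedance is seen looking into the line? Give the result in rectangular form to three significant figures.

λ = v/f = 0.82·c / 2.36 GHz = 0.104 m
βl = 2π·l/λ = 2π × 0.464 = 167°
tan(βl) = tan(167°) = -0.228
Z_in = Z_0·(Z_L + jZ_0·tanβl)/(Z_0 + jZ_L·tanβl)
     = 100·(202 − j97.5)/(83 − j46.1)

Z_in ≈ 236 + j13.5 Ω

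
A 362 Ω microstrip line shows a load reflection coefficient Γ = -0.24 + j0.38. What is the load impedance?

Z_L = Z_0·(1 + Γ)/(1 − Γ) = 362·(0.76 + j0.38)/(1.24 − j0.38)

Z_L ≈ 172 + j164 Ω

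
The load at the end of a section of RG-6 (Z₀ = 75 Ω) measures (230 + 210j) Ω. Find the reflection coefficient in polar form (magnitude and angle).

Γ ≈ 0.705 ∠ 19°

Γ = (Z_L − Z_0)/(Z_L + Z_0) = (155 + j210)/(305 + j210)
|Γ| = 261/370 = 0.705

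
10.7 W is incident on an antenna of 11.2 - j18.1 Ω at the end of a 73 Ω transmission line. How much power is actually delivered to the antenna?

P_delivered ≈ 4.72 W

|Γ| = |(-61.8 − j18.1)/(84.2 − j18.1)| = 0.748
|Γ|² = 0.559
P_refl = |Γ|²·P_inc = 5.98 W, P_del = (1 − |Γ|²)·P_inc = 4.72 W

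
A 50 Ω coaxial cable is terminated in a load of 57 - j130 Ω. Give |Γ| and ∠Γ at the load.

Γ = (Z_L − Z_0)/(Z_L + Z_0) = (7 − j130)/(107 − j130)
|Γ| = 130/168 = 0.773

Γ ≈ 0.773 ∠ -36.4°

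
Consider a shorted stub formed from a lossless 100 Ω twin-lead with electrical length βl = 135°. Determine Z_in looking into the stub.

tan(βl) = -1
For a shorted stub, Z_in = jZ_0·tan(βl)

Z_in ≈ −j100 Ω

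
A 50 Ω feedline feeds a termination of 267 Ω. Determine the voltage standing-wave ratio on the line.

VSWR ≈ 5.34

For a purely resistive load, VSWR = R_L/Z_0 or Z_0/R_L (whichever > 1) = 267/50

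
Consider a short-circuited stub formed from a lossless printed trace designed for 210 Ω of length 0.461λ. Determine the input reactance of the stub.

X_in ≈ -52.5 Ω (capacitive)

βl = 2π × 0.461 = 166°
tan(βl) = -0.25
For a short-circuited stub, Z_in = jZ_0·tan(βl)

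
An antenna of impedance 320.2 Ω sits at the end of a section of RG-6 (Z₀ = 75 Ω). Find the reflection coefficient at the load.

Γ = (Z_L − Z_0)/(Z_L + Z_0) = (320.2 − 75)/(320.2 + 75) = 245.2/395.2

Γ = 0.62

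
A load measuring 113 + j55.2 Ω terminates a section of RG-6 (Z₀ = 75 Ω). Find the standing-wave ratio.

Γ = (Z_L − Z_0)/(Z_L + Z_0) = (38 + j55.2)/(188 + j55.2)
|Γ| = 67/196 = 0.342
VSWR = (1 + |Γ|)/(1 − |Γ|) = 1.34/0.658

VSWR ≈ 2.04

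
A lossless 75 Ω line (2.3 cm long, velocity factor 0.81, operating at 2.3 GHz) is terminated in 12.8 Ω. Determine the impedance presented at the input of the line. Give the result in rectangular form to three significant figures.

Z_in ≈ 187 + j210 Ω

λ = v/f = 0.81·c / 2.3 GHz = 0.106 m
βl = 2π·l/λ = 2π × 0.218 = 78.4°
tan(βl) = tan(78.4°) = 4.86
Z_in = Z_0·(Z_L + jZ_0·tanβl)/(Z_0 + jZ_L·tanβl)
     = 75·(12.8 + j364)/(75 + j62.2)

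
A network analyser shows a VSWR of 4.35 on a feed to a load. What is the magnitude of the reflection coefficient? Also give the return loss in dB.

|Γ| = (S − 1)/(S + 1) = (4.35 − 1)/(4.35 + 1) = 3.35/5.35
RL = −20·log₁₀|Γ| = −20·log₁₀(0.626)

|Γ| ≈ 0.626; return loss ≈ 4.07 dB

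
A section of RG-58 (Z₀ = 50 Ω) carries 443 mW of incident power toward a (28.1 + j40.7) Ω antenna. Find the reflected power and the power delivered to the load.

P_reflected ≈ 122 mW; P_delivered ≈ 321 mW

|Γ| = |(-21.9 + j40.7)/(78.1 + j40.7)| = 0.525
|Γ|² = 0.275
P_refl = |Γ|²·P_inc = 122 mW, P_del = (1 − |Γ|²)·P_inc = 321 mW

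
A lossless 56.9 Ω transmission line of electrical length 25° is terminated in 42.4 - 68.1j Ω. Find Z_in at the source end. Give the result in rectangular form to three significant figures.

tan(βl) = tan(25°) = 0.466
Z_in = Z_0·(Z_L + jZ_0·tanβl)/(Z_0 + jZ_L·tanβl)
     = 56.9·(42.4 − j41.6)/(88.7 + j19.8)

Z_in ≈ 20.3 − j31.2 Ω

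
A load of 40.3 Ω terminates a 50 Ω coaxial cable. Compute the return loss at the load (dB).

RL ≈ 19.4 dB

Γ = (40.3 − 50)/(40.3 + 50) = -0.107
RL = −20·log₁₀|Γ| = −20·log₁₀(0.107)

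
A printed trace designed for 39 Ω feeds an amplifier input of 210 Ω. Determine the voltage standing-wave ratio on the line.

VSWR ≈ 5.38

For a purely resistive load, VSWR = R_L/Z_0 or Z_0/R_L (whichever > 1) = 210/39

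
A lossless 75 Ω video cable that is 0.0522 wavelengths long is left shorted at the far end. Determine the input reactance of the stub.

βl = 2π × 0.0522 = 18.8°
tan(βl) = 0.34
For a shorted stub, Z_in = jZ_0·tan(βl)

X_in ≈ 25.5 Ω (inductive)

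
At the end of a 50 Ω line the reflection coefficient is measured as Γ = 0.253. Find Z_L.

Z_L ≈ 83.9 Ω

Z_L = Z_0·(1 + Γ)/(1 − Γ) = 50·(1.25)/(0.747)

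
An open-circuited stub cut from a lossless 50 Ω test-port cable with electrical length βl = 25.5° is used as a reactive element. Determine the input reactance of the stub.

X_in ≈ -105 Ω (capacitive)

tan(βl) = 0.477
For an open-circuited stub, Z_in = −jZ_0·cot(βl) = −jZ_0/tan(βl)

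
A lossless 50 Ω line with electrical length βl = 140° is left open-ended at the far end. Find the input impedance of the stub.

Z_in ≈ +j59.6 Ω

tan(βl) = -0.839
For an open-ended stub, Z_in = −jZ_0·cot(βl) = −jZ_0/tan(βl)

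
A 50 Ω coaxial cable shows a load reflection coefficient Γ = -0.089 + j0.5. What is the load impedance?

Z_L = Z_0·(1 + Γ)/(1 − Γ) = 50·(0.911 + j0.5)/(1.09 − j0.5)

Z_L ≈ 25.8 + j34.8 Ω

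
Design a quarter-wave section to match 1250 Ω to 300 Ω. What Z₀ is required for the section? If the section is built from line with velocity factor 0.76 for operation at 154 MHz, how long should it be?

Z_qwt ≈ 612 Ω; length ≈ 37 cm

Z_qwt = √(Z_0·R_L) = √(300 × 1250) = √375000
λ = 0.76·c/f = 1.48 m, so l = λ/4 = 0.37 m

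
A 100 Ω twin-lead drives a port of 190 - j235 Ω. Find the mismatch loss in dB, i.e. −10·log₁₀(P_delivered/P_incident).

mismatch loss ≈ 2.63 dB

Γ = (90 − j235)/(290 − j235), |Γ| = 0.674
|Γ|² = 0.455, so P_del/P_inc = 1 − |Γ|² = 0.545
ML = −10·log₁₀(1 − |Γ|²)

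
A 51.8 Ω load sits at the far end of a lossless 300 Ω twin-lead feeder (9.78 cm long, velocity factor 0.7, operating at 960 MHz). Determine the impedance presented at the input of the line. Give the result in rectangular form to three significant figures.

λ = v/f = 0.7·c / 960 MHz = 0.219 m
βl = 2π·l/λ = 2π × 0.447 = 161°
tan(βl) = tan(161°) = -0.345
Z_in = Z_0·(Z_L + jZ_0·tanβl)/(Z_0 + jZ_L·tanβl)
     = 300·(51.8 − j104)/(300 − j17.9)

Z_in ≈ 57.8 − j100 Ω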